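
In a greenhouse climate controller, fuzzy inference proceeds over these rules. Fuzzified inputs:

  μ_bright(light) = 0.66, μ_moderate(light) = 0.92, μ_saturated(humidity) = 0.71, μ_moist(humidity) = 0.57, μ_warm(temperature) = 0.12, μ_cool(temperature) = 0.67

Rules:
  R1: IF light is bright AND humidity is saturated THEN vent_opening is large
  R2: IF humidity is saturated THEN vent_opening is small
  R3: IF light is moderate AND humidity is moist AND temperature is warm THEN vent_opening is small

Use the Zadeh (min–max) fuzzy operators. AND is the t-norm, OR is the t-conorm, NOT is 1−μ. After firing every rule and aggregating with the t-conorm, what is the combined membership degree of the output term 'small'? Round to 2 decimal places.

R1: bright=0.66, saturated=0.71; AND[min(a, b)] → w = 0.66
R2: saturated=0.71 → w = 0.71
R3: moderate=0.92, moist=0.57, warm=0.12; AND[min(a, b)] → w = 0.12
Rules with consequent 'small': {R2, R3} → strengths 0.71, 0.12
Aggregate via t-conorm [max(a, b)]: 0.71

0.71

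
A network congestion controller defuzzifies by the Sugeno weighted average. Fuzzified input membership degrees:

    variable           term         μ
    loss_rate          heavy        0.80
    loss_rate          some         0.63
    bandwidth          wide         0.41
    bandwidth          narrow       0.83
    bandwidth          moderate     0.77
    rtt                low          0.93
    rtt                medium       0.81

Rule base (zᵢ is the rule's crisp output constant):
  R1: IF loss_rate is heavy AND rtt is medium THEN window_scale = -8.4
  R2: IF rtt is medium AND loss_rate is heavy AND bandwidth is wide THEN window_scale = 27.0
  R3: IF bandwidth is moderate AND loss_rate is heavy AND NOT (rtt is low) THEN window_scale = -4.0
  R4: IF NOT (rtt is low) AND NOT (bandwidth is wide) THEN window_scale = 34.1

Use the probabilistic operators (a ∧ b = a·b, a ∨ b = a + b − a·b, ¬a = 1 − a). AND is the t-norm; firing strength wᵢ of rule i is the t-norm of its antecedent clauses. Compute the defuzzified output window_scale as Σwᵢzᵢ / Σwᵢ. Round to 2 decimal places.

R1 (z=-8.4): heavy=0.80, medium=0.81; AND[a·b] → w = 0.6480
R2 (z=27.0): medium=0.81, heavy=0.80, wide=0.41; AND[a·b] → w = 0.2657
R3 (z=-4.0): moderate=0.77, heavy=0.80, ¬low=1−0.93=0.07; AND[a·b] → w = 0.0431
R4 (z=34.1): ¬low=1−0.93=0.07, ¬wide=1−0.41=0.59; AND[a·b] → w = 0.0413
Weighted average = (0.6480·-8.4 + 0.2657·27.0 + 0.0431·-4.0 + 0.0413·34.1) / (0.6480 + 0.2657 + 0.0431 + 0.0413)
  = 2.9660 / 0.9981 = 2.97

2.97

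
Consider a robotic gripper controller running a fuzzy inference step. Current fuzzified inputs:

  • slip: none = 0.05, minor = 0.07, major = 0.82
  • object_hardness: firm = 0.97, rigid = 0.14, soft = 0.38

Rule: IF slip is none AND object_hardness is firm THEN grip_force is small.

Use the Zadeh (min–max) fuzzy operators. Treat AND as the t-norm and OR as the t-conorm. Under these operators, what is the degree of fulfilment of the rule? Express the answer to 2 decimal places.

firing strength: none=0.05, firm=0.97; AND[min(a, b)] → w = 0.05

0.05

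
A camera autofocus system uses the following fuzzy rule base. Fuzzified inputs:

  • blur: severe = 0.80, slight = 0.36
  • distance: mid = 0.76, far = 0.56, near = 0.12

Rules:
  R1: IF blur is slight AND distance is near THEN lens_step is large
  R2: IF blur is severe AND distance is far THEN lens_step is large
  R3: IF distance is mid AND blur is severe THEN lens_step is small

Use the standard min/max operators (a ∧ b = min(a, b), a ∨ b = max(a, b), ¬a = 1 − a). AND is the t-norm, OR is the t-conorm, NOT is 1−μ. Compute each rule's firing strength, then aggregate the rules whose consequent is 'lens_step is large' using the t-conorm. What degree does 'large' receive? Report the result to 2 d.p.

R1: slight=0.36, near=0.12; AND[min(a, b)] → w = 0.12
R2: severe=0.80, far=0.56; AND[min(a, b)] → w = 0.56
R3: mid=0.76, severe=0.80; AND[min(a, b)] → w = 0.76
Rules with consequent 'large': {R1, R2} → strengths 0.12, 0.56
Aggregate via t-conorm [max(a, b)]: 0.56

0.56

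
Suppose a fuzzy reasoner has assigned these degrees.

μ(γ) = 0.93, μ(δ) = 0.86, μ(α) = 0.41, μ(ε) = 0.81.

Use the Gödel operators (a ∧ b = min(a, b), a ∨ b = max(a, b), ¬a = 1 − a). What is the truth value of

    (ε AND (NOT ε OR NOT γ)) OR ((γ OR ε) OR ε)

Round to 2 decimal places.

NOT ε = 1 − 0.81 = 0.19
NOT γ = 1 − 0.93 = 0.07
NOT ε OR NOT γ = max(a, b) on (0.19, 0.07) = 0.19
ε AND (NOT ε OR NOT γ) = min(a, b) on (0.81, 0.19) = 0.19
γ OR ε = max(a, b) on (0.93, 0.81) = 0.93
(γ OR ε) OR ε = max(a, b) on (0.93, 0.81) = 0.93
(ε AND (NOT ε OR NOT γ)) OR ((γ OR ε) OR ε) = max(a, b) on (0.19, 0.93) = 0.93

0.93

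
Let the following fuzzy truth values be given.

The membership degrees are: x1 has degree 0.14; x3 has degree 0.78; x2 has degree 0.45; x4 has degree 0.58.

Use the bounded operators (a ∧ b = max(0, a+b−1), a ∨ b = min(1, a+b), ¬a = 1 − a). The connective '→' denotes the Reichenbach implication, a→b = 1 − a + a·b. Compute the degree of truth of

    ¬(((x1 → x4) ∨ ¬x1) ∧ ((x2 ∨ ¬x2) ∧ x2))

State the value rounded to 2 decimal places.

0.55

x1 → x4  [Reichenbach: 1 − a + a·b] with a=0.14, b=0.58 → 0.94
¬x1 = 1 − 0.14 = 0.86
(x1 → x4) ∨ ¬x1 = min(1, a+b) on (0.94, 0.86) = 1.00
¬x2 = 1 − 0.45 = 0.55
x2 ∨ ¬x2 = min(1, a+b) on (0.45, 0.55) = 1.00
(x2 ∨ ¬x2) ∧ x2 = max(0, a+b−1) on (1.00, 0.45) = 0.45
((x1 → x4) ∨ ¬x1) ∧ ((x2 ∨ ¬x2) ∧ x2) = max(0, a+b−1) on (1.00, 0.45) = 0.45
¬(((x1 → x4) ∨ ¬x1) ∧ ((x2 ∨ ¬x2) ∧ x2)) = 1 − 0.45 = 0.55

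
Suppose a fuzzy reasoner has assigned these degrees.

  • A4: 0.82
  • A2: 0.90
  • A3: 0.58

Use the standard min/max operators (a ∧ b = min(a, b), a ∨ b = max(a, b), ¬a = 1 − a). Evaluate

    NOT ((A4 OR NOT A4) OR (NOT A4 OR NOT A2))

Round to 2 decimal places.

NOT A4 = 1 − 0.82 = 0.18
A4 OR NOT A4 = max(a, b) on (0.82, 0.18) = 0.82
NOT A4 = 1 − 0.82 = 0.18
NOT A2 = 1 − 0.90 = 0.10
NOT A4 OR NOT A2 = max(a, b) on (0.18, 0.10) = 0.18
(A4 OR NOT A4) OR (NOT A4 OR NOT A2) = max(a, b) on (0.82, 0.18) = 0.82
NOT ((A4 OR NOT A4) OR (NOT A4 OR NOT A2)) = 1 − 0.82 = 0.18

0.18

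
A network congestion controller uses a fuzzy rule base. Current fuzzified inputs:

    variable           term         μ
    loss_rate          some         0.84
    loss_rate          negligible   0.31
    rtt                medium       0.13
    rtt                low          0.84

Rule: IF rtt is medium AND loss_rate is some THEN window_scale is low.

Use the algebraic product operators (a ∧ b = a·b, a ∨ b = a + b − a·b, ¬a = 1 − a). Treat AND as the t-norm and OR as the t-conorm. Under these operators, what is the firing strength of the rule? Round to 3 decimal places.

firing strength: medium=0.13, some=0.84; AND[a·b] → w = 0.1092

0.109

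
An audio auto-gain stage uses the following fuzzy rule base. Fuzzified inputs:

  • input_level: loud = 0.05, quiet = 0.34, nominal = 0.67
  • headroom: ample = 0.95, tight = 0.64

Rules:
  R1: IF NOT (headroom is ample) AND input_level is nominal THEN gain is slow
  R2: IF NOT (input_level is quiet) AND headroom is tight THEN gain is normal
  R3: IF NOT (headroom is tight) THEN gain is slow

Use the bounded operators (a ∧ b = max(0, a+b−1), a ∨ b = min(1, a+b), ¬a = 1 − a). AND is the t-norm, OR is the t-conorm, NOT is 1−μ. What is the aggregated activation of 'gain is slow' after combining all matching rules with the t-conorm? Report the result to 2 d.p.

R1: ¬ample=1−0.95=0.05, nominal=0.67; AND[max(0, a+b−1)] → w = 0.00
R2: ¬quiet=1−0.34=0.66, tight=0.64; AND[max(0, a+b−1)] → w = 0.30
R3: ¬tight=1−0.64=0.36 → w = 0.36
Rules with consequent 'slow': {R1, R3} → strengths 0.00, 0.36
Aggregate via t-conorm [min(1, a+b)]: 0.36

0.36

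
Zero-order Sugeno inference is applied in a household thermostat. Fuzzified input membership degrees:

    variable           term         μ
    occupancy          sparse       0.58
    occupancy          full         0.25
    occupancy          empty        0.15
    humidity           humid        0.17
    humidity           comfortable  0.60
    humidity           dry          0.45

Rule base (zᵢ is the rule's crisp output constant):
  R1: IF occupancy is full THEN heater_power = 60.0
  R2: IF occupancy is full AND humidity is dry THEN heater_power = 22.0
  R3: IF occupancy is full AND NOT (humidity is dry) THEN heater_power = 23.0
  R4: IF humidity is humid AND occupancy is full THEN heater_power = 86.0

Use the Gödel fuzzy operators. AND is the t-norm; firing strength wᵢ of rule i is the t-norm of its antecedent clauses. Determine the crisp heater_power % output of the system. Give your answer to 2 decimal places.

R1 (z=60.0): full=0.25 → w = 0.25
R2 (z=22.0): full=0.25, dry=0.45; AND[min(a, b)] → w = 0.25
R3 (z=23.0): full=0.25, ¬dry=1−0.45=0.55; AND[min(a, b)] → w = 0.25
R4 (z=86.0): humid=0.17, full=0.25; AND[min(a, b)] → w = 0.17
Weighted average = (0.25·60.0 + 0.25·22.0 + 0.25·23.0 + 0.17·86.0) / (0.25 + 0.25 + 0.25 + 0.17)
  = 40.8700 / 0.9200 = 44.42

44.42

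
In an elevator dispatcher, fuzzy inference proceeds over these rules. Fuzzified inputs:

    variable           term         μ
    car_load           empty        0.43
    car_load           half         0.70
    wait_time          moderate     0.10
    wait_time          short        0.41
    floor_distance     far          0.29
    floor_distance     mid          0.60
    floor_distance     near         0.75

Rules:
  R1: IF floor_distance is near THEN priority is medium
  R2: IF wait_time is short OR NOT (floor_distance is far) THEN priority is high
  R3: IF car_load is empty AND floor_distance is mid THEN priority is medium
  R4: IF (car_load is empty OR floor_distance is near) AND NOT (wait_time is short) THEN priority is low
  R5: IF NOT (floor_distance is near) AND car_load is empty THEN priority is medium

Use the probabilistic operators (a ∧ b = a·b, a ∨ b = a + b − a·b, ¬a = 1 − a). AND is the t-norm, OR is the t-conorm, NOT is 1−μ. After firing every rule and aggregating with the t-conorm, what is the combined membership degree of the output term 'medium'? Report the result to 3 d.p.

0.834

R1: near=0.75 → w = 0.7500
R2: short=0.41, ¬far=1−0.29=0.71; OR[a + b − a·b] → w = 0.8289
R3: empty=0.43, mid=0.60; AND[a·b] → w = 0.2580
R4: (empty=0.43 OR near=0.75) = 0.8575; AND[a·b] with ¬short=1−0.41=0.59 → w = 0.5059
R5: ¬near=1−0.75=0.25, empty=0.43; AND[a·b] → w = 0.1075
Rules with consequent 'medium': {R1, R3, R5} → strengths 0.7500, 0.2580, 0.1075
Aggregate via t-conorm [a + b − a·b]: 0.8344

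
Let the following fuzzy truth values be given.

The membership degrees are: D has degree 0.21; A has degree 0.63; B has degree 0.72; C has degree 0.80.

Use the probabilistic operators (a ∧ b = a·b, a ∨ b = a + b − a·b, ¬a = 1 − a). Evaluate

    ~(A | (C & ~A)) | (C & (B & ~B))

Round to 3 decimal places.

0.380

~A = 1 − 0.6300 = 0.3700
C & ~A = a·b on (0.8000, 0.3700) = 0.2960
A | (C & ~A) = a + b − a·b on (0.6300, 0.2960) = 0.7395
~(A | (C & ~A)) = 1 − 0.7395 = 0.2605
~B = 1 − 0.7200 = 0.2800
B & ~B = a·b on (0.7200, 0.2800) = 0.2016
C & (B & ~B) = a·b on (0.8000, 0.2016) = 0.1613
~(A | (C & ~A)) | (C & (B & ~B)) = a + b − a·b on (0.2605, 0.1613) = 0.3797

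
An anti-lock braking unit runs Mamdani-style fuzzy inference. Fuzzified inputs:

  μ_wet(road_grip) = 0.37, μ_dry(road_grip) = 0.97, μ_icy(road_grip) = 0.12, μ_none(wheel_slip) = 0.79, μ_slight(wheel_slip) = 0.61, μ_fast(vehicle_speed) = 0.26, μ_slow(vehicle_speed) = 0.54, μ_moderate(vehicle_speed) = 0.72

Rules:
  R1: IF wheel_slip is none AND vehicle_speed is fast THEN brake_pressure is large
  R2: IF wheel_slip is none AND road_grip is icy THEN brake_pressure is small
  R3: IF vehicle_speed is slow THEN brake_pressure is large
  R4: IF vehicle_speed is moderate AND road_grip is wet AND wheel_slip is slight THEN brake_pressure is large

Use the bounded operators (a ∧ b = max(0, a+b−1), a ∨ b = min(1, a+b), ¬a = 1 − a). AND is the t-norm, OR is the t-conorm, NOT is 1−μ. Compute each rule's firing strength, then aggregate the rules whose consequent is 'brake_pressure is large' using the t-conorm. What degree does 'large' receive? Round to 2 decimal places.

0.59

R1: none=0.79, fast=0.26; AND[max(0, a+b−1)] → w = 0.05
R2: none=0.79, icy=0.12; AND[max(0, a+b−1)] → w = 0.00
R3: slow=0.54 → w = 0.54
R4: moderate=0.72, wet=0.37, slight=0.61; AND[max(0, a+b−1)] → w = 0.00
Rules with consequent 'large': {R1, R3, R4} → strengths 0.05, 0.54, 0.00
Aggregate via t-conorm [min(1, a+b)]: 0.59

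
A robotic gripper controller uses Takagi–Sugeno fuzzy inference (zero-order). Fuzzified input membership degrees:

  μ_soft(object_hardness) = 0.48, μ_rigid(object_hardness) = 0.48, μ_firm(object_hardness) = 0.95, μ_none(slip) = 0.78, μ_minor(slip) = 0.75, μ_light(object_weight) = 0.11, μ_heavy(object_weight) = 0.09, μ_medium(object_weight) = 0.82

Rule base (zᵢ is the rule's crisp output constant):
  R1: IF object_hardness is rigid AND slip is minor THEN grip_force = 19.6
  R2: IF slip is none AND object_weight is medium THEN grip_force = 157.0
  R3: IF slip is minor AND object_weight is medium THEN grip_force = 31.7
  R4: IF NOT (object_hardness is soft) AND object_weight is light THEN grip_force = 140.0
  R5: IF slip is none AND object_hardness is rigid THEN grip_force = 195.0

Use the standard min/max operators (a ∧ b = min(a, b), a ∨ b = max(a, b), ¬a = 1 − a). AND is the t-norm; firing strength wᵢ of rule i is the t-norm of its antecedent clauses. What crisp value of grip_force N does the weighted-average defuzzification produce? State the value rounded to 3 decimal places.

R1 (z=19.6): rigid=0.48, minor=0.75; AND[min(a, b)] → w = 0.48
R2 (z=157.0): none=0.78, medium=0.82; AND[min(a, b)] → w = 0.78
R3 (z=31.7): minor=0.75, medium=0.82; AND[min(a, b)] → w = 0.75
R4 (z=140.0): ¬soft=1−0.48=0.52, light=0.11; AND[min(a, b)] → w = 0.11
R5 (z=195.0): none=0.78, rigid=0.48; AND[min(a, b)] → w = 0.48
Weighted average = (0.48·19.6 + 0.78·157.0 + 0.75·31.7 + 0.11·140.0 + 0.48·195.0) / (0.48 + 0.78 + 0.75 + 0.11 + 0.48)
  = 264.6430 / 2.6000 = 101.786

101.786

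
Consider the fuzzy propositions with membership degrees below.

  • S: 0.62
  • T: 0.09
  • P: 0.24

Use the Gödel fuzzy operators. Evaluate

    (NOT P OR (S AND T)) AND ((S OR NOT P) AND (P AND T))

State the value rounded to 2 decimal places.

0.09

NOT P = 1 − 0.24 = 0.76
S AND T = min(a, b) on (0.62, 0.09) = 0.09
NOT P OR (S AND T) = max(a, b) on (0.76, 0.09) = 0.76
NOT P = 1 − 0.24 = 0.76
S OR NOT P = max(a, b) on (0.62, 0.76) = 0.76
P AND T = min(a, b) on (0.24, 0.09) = 0.09
(S OR NOT P) AND (P AND T) = min(a, b) on (0.76, 0.09) = 0.09
(NOT P OR (S AND T)) AND ((S OR NOT P) AND (P AND T)) = min(a, b) on (0.76, 0.09) = 0.09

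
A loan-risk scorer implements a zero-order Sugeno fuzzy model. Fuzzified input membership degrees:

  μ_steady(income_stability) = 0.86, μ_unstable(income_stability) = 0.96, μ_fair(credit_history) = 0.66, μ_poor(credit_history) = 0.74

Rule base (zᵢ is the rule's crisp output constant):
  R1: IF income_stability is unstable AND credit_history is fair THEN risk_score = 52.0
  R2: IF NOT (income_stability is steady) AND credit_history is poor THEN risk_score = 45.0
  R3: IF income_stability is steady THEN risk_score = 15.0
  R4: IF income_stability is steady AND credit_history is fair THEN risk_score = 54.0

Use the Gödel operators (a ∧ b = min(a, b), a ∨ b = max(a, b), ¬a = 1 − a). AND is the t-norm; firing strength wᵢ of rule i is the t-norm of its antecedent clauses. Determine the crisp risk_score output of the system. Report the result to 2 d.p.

38.43

R1 (z=52.0): unstable=0.96, fair=0.66; AND[min(a, b)] → w = 0.66
R2 (z=45.0): ¬steady=1−0.86=0.14, poor=0.74; AND[min(a, b)] → w = 0.14
R3 (z=15.0): steady=0.86 → w = 0.86
R4 (z=54.0): steady=0.86, fair=0.66; AND[min(a, b)] → w = 0.66
Weighted average = (0.66·52.0 + 0.14·45.0 + 0.86·15.0 + 0.66·54.0) / (0.66 + 0.14 + 0.86 + 0.66)
  = 89.1600 / 2.3200 = 38.43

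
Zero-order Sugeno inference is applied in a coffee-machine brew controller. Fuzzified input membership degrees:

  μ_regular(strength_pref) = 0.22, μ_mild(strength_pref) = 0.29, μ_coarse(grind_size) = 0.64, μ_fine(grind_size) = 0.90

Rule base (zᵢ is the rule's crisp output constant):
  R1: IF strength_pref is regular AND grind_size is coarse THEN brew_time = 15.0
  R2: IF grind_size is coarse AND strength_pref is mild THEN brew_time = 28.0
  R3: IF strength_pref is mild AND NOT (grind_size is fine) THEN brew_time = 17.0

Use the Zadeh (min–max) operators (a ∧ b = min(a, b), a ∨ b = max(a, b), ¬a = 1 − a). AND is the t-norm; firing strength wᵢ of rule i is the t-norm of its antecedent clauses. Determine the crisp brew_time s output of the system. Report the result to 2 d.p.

21.51

R1 (z=15.0): regular=0.22, coarse=0.64; AND[min(a, b)] → w = 0.22
R2 (z=28.0): coarse=0.64, mild=0.29; AND[min(a, b)] → w = 0.29
R3 (z=17.0): mild=0.29, ¬fine=1−0.90=0.10; AND[min(a, b)] → w = 0.10
Weighted average = (0.22·15.0 + 0.29·28.0 + 0.10·17.0) / (0.22 + 0.29 + 0.10)
  = 13.1200 / 0.6100 = 21.51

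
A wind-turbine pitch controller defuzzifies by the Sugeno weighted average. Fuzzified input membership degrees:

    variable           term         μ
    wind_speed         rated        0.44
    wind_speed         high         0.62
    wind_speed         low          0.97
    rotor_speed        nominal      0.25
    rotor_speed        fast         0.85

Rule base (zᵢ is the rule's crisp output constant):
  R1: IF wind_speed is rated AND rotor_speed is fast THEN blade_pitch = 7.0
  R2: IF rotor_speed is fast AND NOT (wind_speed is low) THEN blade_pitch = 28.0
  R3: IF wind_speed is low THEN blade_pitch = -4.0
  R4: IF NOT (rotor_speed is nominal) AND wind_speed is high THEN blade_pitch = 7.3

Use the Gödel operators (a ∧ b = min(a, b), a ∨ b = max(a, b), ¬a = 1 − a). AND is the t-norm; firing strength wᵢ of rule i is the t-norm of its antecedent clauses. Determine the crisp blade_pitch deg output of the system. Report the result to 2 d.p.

R1 (z=7.0): rated=0.44, fast=0.85; AND[min(a, b)] → w = 0.44
R2 (z=28.0): fast=0.85, ¬low=1−0.97=0.03; AND[min(a, b)] → w = 0.03
R3 (z=-4.0): low=0.97 → w = 0.97
R4 (z=7.3): ¬nominal=1−0.25=0.75, high=0.62; AND[min(a, b)] → w = 0.62
Weighted average = (0.44·7.0 + 0.03·28.0 + 0.97·-4.0 + 0.62·7.3) / (0.44 + 0.03 + 0.97 + 0.62)
  = 4.5660 / 2.0600 = 2.22

2.22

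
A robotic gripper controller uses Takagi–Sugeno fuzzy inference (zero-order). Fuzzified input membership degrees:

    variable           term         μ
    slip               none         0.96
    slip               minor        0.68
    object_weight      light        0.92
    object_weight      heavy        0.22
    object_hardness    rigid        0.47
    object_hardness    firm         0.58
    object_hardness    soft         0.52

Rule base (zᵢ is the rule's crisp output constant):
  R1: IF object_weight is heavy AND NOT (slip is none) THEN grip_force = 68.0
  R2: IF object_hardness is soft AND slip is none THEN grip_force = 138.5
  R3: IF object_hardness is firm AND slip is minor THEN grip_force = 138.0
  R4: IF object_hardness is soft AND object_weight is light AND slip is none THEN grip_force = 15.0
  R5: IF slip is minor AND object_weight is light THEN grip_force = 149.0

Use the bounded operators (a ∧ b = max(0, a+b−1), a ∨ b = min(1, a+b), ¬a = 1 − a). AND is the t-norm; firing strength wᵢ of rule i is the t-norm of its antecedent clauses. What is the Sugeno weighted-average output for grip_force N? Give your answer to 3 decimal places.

R1 (z=68.0): heavy=0.22, ¬none=1−0.96=0.04; AND[max(0, a+b−1)] → w = 0.00
R2 (z=138.5): soft=0.52, none=0.96; AND[max(0, a+b−1)] → w = 0.48
R3 (z=138.0): firm=0.58, minor=0.68; AND[max(0, a+b−1)] → w = 0.26
R4 (z=15.0): soft=0.52, light=0.92, none=0.96; AND[max(0, a+b−1)] → w = 0.40
R5 (z=149.0): minor=0.68, light=0.92; AND[max(0, a+b−1)] → w = 0.60
Weighted average = (0.00·68.0 + 0.48·138.5 + 0.26·138.0 + 0.40·15.0 + 0.60·149.0) / (0.00 + 0.48 + 0.26 + 0.40 + 0.60)
  = 197.7600 / 1.7400 = 113.655

113.655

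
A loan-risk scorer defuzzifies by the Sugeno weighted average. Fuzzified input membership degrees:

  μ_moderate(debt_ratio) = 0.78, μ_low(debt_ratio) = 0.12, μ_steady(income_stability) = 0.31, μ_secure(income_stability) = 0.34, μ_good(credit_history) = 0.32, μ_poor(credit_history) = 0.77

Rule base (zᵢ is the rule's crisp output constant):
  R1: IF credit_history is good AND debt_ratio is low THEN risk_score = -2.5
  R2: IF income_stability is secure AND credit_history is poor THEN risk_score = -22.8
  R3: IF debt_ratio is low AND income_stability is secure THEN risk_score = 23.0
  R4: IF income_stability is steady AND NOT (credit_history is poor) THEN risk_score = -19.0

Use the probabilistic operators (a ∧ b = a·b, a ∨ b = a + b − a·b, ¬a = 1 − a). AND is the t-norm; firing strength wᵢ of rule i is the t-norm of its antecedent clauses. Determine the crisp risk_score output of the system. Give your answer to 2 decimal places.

-15.72

R1 (z=-2.5): good=0.32, low=0.12; AND[a·b] → w = 0.0384
R2 (z=-22.8): secure=0.34, poor=0.77; AND[a·b] → w = 0.2618
R3 (z=23.0): low=0.12, secure=0.34; AND[a·b] → w = 0.0408
R4 (z=-19.0): steady=0.31, ¬poor=1−0.77=0.23; AND[a·b] → w = 0.0713
Weighted average = (0.0384·-2.5 + 0.2618·-22.8 + 0.0408·23.0 + 0.0713·-19.0) / (0.0384 + 0.2618 + 0.0408 + 0.0713)
  = -6.4813 / 0.4123 = -15.72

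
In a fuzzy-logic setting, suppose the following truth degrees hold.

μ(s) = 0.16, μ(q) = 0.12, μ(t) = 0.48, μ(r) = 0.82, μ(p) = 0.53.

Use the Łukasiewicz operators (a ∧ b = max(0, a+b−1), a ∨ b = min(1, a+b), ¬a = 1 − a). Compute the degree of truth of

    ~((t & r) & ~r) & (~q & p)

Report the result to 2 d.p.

0.41

t & r = max(0, a+b−1) on (0.48, 0.82) = 0.30
~r = 1 − 0.82 = 0.18
(t & r) & ~r = max(0, a+b−1) on (0.30, 0.18) = 0.00
~((t & r) & ~r) = 1 − 0.00 = 1.00
~q = 1 − 0.12 = 0.88
~q & p = max(0, a+b−1) on (0.88, 0.53) = 0.41
~((t & r) & ~r) & (~q & p) = max(0, a+b−1) on (1.00, 0.41) = 0.41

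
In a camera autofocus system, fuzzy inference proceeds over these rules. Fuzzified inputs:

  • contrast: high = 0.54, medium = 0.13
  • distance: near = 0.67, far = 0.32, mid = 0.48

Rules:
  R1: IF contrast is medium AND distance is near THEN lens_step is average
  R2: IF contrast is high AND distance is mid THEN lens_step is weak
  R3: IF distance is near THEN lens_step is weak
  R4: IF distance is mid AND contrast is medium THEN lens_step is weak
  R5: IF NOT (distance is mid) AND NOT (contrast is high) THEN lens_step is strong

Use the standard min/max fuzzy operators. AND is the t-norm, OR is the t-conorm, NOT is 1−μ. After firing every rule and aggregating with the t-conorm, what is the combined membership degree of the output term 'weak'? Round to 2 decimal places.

0.67

R1: medium=0.13, near=0.67; AND[min(a, b)] → w = 0.13
R2: high=0.54, mid=0.48; AND[min(a, b)] → w = 0.48
R3: near=0.67 → w = 0.67
R4: mid=0.48, medium=0.13; AND[min(a, b)] → w = 0.13
R5: ¬mid=1−0.48=0.52, ¬high=1−0.54=0.46; AND[min(a, b)] → w = 0.46
Rules with consequent 'weak': {R2, R3, R4} → strengths 0.48, 0.67, 0.13
Aggregate via t-conorm [max(a, b)]: 0.67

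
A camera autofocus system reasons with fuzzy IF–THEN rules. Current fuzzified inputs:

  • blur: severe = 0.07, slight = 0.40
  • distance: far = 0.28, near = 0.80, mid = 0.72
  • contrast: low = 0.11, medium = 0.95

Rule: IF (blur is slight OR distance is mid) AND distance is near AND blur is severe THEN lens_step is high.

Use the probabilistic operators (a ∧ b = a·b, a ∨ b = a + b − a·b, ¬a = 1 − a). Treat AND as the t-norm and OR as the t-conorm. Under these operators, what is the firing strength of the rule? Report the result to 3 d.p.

0.047

firing strength: (slight=0.40 OR mid=0.72) = 0.8320; AND[a·b] with near=0.80, severe=0.07 → w = 0.0466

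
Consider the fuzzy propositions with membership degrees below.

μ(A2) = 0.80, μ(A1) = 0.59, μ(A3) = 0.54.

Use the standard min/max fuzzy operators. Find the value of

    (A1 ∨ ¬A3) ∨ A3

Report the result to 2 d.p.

¬A3 = 1 − 0.54 = 0.46
A1 ∨ ¬A3 = max(a, b) on (0.59, 0.46) = 0.59
(A1 ∨ ¬A3) ∨ A3 = max(a, b) on (0.59, 0.54) = 0.59

0.59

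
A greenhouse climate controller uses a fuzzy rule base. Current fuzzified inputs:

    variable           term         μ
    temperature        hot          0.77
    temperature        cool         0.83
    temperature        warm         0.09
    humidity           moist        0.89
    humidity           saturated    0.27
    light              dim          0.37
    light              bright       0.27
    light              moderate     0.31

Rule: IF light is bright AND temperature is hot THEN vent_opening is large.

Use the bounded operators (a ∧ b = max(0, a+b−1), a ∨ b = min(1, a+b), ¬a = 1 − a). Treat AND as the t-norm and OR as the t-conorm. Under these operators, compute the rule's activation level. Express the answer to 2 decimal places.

firing strength: bright=0.27, hot=0.77; AND[max(0, a+b−1)] → w = 0.04

0.04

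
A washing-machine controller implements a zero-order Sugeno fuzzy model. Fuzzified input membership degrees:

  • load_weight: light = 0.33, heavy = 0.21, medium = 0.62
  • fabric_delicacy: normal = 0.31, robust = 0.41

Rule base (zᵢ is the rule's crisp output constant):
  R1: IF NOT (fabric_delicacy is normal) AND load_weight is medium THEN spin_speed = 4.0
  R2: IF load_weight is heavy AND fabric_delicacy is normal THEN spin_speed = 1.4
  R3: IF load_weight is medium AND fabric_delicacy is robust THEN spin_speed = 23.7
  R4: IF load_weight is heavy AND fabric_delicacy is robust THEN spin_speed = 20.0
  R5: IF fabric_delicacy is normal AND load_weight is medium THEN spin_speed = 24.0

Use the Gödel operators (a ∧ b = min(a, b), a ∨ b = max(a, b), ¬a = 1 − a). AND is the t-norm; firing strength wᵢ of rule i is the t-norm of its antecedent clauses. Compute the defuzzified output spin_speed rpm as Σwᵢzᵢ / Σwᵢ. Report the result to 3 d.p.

13.711

R1 (z=4.0): ¬normal=1−0.31=0.69, medium=0.62; AND[min(a, b)] → w = 0.62
R2 (z=1.4): heavy=0.21, normal=0.31; AND[min(a, b)] → w = 0.21
R3 (z=23.7): medium=0.62, robust=0.41; AND[min(a, b)] → w = 0.41
R4 (z=20.0): heavy=0.21, robust=0.41; AND[min(a, b)] → w = 0.21
R5 (z=24.0): normal=0.31, medium=0.62; AND[min(a, b)] → w = 0.31
Weighted average = (0.62·4.0 + 0.21·1.4 + 0.41·23.7 + 0.21·20.0 + 0.31·24.0) / (0.62 + 0.21 + 0.41 + 0.21 + 0.31)
  = 24.1310 / 1.7600 = 13.711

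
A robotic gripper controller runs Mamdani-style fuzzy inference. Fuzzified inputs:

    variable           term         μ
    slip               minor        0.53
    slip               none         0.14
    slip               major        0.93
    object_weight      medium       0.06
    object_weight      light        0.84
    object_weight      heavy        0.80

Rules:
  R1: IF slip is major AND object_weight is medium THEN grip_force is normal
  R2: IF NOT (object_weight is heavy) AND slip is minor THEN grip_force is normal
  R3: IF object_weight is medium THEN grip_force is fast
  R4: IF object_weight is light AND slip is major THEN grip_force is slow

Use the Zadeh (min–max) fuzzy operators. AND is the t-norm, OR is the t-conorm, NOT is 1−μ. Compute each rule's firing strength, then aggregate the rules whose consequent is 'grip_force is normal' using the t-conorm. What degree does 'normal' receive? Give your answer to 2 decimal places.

R1: major=0.93, medium=0.06; AND[min(a, b)] → w = 0.06
R2: ¬heavy=1−0.80=0.20, minor=0.53; AND[min(a, b)] → w = 0.20
R3: medium=0.06 → w = 0.06
R4: light=0.84, major=0.93; AND[min(a, b)] → w = 0.84
Rules with consequent 'normal': {R1, R2} → strengths 0.06, 0.20
Aggregate via t-conorm [max(a, b)]: 0.20

0.20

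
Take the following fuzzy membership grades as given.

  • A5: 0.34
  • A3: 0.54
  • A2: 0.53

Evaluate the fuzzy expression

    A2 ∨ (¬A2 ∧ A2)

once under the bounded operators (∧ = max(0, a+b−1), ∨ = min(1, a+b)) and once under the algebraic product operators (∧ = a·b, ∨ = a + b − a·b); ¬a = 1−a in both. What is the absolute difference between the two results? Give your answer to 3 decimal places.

Under bounded:
  ¬A2 = 1 − 0.53 = 0.47
  ¬A2 ∧ A2 = max(0, a+b−1) on (0.47, 0.53) = 0.00
  A2 ∨ (¬A2 ∧ A2) = min(1, a+b) on (0.53, 0.00) = 0.53
  → value = 0.5300
Under algebraic product:
  ¬A2 = 1 − 0.5300 = 0.4700
  ¬A2 ∧ A2 = a·b on (0.4700, 0.5300) = 0.2491
  A2 ∨ (¬A2 ∧ A2) = a + b − a·b on (0.5300, 0.2491) = 0.6471
  → value = 0.6471
|0.5300 − 0.6471| = 0.117

0.117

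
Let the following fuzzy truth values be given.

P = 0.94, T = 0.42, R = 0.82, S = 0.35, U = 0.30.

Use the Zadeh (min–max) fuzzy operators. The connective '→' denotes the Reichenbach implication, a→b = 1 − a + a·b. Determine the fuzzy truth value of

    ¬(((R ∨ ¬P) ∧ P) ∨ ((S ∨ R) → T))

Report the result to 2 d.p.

¬P = 1 − 0.94 = 0.06
R ∨ ¬P = max(a, b) on (0.82, 0.06) = 0.82
(R ∨ ¬P) ∧ P = min(a, b) on (0.82, 0.94) = 0.82
S ∨ R = max(a, b) on (0.35, 0.82) = 0.82
(S ∨ R) → T  [Reichenbach: 1 − a + a·b] with a=0.82, b=0.42 → 0.52
((R ∨ ¬P) ∧ P) ∨ ((S ∨ R) → T) = max(a, b) on (0.82, 0.52) = 0.82
¬(((R ∨ ¬P) ∧ P) ∨ ((S ∨ R) → T)) = 1 − 0.82 = 0.18

0.18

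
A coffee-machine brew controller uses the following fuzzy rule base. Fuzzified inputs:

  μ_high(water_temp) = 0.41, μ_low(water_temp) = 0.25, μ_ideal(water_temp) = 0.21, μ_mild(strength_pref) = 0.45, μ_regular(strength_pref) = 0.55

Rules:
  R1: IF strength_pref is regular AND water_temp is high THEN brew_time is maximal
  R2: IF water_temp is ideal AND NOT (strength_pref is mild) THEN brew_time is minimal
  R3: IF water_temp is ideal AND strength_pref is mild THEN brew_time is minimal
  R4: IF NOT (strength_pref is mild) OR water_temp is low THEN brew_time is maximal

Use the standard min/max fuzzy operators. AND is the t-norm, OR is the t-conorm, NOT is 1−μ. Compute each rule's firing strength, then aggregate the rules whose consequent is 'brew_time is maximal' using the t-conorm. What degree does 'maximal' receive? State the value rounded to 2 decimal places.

R1: regular=0.55, high=0.41; AND[min(a, b)] → w = 0.41
R2: ideal=0.21, ¬mild=1−0.45=0.55; AND[min(a, b)] → w = 0.21
R3: ideal=0.21, mild=0.45; AND[min(a, b)] → w = 0.21
R4: ¬mild=1−0.45=0.55, low=0.25; OR[max(a, b)] → w = 0.55
Rules with consequent 'maximal': {R1, R4} → strengths 0.41, 0.55
Aggregate via t-conorm [max(a, b)]: 0.55

0.55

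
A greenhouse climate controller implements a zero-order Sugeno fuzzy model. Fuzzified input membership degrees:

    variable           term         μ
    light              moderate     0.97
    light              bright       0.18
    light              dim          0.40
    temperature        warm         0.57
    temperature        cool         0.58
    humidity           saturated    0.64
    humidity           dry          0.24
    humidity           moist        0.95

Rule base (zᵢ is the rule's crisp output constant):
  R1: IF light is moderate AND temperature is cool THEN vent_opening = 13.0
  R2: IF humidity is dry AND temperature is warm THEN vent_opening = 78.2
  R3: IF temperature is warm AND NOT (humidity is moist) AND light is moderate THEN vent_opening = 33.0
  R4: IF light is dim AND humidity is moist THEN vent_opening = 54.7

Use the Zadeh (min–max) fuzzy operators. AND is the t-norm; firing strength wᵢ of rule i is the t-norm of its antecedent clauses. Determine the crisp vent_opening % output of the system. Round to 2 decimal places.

39.24

R1 (z=13.0): moderate=0.97, cool=0.58; AND[min(a, b)] → w = 0.58
R2 (z=78.2): dry=0.24, warm=0.57; AND[min(a, b)] → w = 0.24
R3 (z=33.0): warm=0.57, ¬moist=1−0.95=0.05, moderate=0.97; AND[min(a, b)] → w = 0.05
R4 (z=54.7): dim=0.40, moist=0.95; AND[min(a, b)] → w = 0.40
Weighted average = (0.58·13.0 + 0.24·78.2 + 0.05·33.0 + 0.40·54.7) / (0.58 + 0.24 + 0.05 + 0.40)
  = 49.8380 / 1.2700 = 39.24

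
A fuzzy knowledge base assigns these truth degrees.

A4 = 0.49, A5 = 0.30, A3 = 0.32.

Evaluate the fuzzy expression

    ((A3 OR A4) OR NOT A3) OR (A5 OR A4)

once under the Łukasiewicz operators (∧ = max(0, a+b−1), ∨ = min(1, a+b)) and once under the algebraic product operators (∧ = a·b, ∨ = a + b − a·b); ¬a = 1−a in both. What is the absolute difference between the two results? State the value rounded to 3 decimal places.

Under Łukasiewicz:
  A3 OR A4 = min(1, a+b) on (0.32, 0.49) = 0.81
  NOT A3 = 1 − 0.32 = 0.68
  (A3 OR A4) OR NOT A3 = min(1, a+b) on (0.81, 0.68) = 1.00
  A5 OR A4 = min(1, a+b) on (0.30, 0.49) = 0.79
  ((A3 OR A4) OR NOT A3) OR (A5 OR A4) = min(1, a+b) on (1.00, 0.79) = 1.00
  → value = 1.0000
Under algebraic product:
  A3 OR A4 = a + b − a·b on (0.3200, 0.4900) = 0.6532
  NOT A3 = 1 − 0.3200 = 0.6800
  (A3 OR A4) OR NOT A3 = a + b − a·b on (0.6532, 0.6800) = 0.8890
  A5 OR A4 = a + b − a·b on (0.3000, 0.4900) = 0.6430
  ((A3 OR A4) OR NOT A3) OR (A5 OR A4) = a + b − a·b on (0.8890, 0.6430) = 0.9604
  → value = 0.9604
|1.0000 − 0.9604| = 0.040

0.040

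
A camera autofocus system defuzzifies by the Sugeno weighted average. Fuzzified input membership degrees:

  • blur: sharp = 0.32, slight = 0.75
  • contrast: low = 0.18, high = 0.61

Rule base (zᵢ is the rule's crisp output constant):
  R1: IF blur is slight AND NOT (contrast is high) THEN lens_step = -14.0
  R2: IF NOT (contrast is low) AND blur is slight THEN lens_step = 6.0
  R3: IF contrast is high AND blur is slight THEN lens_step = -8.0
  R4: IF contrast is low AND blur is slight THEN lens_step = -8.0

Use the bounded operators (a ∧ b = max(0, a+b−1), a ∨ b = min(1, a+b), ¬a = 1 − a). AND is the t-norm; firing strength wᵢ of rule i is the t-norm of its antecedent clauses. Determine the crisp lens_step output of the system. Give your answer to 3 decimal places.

R1 (z=-14.0): slight=0.75, ¬high=1−0.61=0.39; AND[max(0, a+b−1)] → w = 0.14
R2 (z=6.0): ¬low=1−0.18=0.82, slight=0.75; AND[max(0, a+b−1)] → w = 0.57
R3 (z=-8.0): high=0.61, slight=0.75; AND[max(0, a+b−1)] → w = 0.36
R4 (z=-8.0): low=0.18, slight=0.75; AND[max(0, a+b−1)] → w = 0.00
Weighted average = (0.14·-14.0 + 0.57·6.0 + 0.36·-8.0 + 0.00·-8.0) / (0.14 + 0.57 + 0.36 + 0.00)
  = -1.4200 / 1.0700 = -1.327

-1.327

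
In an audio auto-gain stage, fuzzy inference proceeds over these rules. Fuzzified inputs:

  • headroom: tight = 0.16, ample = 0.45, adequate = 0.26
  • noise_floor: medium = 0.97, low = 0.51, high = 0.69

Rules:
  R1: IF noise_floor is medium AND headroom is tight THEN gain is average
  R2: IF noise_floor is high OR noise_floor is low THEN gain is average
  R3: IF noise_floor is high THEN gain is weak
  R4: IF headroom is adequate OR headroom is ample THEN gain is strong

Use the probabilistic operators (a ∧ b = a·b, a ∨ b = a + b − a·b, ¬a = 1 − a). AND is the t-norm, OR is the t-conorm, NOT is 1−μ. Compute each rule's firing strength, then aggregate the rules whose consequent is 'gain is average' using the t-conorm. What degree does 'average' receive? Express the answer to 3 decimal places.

0.872

R1: medium=0.97, tight=0.16; AND[a·b] → w = 0.1552
R2: high=0.69, low=0.51; OR[a + b − a·b] → w = 0.8481
R3: high=0.69 → w = 0.6900
R4: adequate=0.26, ample=0.45; OR[a + b − a·b] → w = 0.5930
Rules with consequent 'average': {R1, R2} → strengths 0.1552, 0.8481
Aggregate via t-conorm [a + b − a·b]: 0.8717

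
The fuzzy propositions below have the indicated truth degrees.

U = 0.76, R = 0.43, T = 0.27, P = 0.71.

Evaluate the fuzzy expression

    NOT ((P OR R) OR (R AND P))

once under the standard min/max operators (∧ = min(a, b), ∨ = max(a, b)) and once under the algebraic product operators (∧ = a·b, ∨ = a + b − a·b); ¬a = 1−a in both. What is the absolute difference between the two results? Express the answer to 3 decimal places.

Under standard min/max:
  P OR R = max(a, b) on (0.71, 0.43) = 0.71
  R AND P = min(a, b) on (0.43, 0.71) = 0.43
  (P OR R) OR (R AND P) = max(a, b) on (0.71, 0.43) = 0.71
  NOT ((P OR R) OR (R AND P)) = 1 − 0.71 = 0.29
  → value = 0.2900
Under algebraic product:
  P OR R = a + b − a·b on (0.7100, 0.4300) = 0.8347
  R AND P = a·b on (0.4300, 0.7100) = 0.3053
  (P OR R) OR (R AND P) = a + b − a·b on (0.8347, 0.3053) = 0.8852
  NOT ((P OR R) OR (R AND P)) = 1 − 0.8852 = 0.1148
  → value = 0.1148
|0.2900 − 0.1148| = 0.175

0.175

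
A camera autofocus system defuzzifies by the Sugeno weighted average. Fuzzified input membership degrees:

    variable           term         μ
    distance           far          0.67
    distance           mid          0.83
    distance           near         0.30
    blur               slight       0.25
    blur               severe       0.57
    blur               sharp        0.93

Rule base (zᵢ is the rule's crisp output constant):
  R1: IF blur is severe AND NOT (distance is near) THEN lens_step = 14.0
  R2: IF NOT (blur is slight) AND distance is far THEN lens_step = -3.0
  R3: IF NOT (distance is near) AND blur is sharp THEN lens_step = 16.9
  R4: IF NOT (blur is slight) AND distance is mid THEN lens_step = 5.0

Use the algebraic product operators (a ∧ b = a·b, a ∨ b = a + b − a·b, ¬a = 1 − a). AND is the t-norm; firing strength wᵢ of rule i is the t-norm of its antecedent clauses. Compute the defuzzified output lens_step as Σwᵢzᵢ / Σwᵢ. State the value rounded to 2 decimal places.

R1 (z=14.0): severe=0.57, ¬near=1−0.30=0.70; AND[a·b] → w = 0.3990
R2 (z=-3.0): ¬slight=1−0.25=0.75, far=0.67; AND[a·b] → w = 0.5025
R3 (z=16.9): ¬near=1−0.30=0.70, sharp=0.93; AND[a·b] → w = 0.6510
R4 (z=5.0): ¬slight=1−0.25=0.75, mid=0.83; AND[a·b] → w = 0.6225
Weighted average = (0.3990·14.0 + 0.5025·-3.0 + 0.6510·16.9 + 0.6225·5.0) / (0.3990 + 0.5025 + 0.6510 + 0.6225)
  = 18.1929 / 2.1750 = 8.36

8.36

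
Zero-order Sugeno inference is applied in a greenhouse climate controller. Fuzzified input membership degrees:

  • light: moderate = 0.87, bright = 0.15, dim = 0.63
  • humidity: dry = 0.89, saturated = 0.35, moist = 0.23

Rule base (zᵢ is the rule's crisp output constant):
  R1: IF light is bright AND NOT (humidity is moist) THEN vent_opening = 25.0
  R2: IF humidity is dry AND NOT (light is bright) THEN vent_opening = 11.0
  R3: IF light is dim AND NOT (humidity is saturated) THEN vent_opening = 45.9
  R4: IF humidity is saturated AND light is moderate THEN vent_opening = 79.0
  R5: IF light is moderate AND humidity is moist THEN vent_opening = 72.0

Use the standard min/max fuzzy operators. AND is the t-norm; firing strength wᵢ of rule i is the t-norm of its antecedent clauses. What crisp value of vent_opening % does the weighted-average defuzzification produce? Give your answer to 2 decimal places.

R1 (z=25.0): bright=0.15, ¬moist=1−0.23=0.77; AND[min(a, b)] → w = 0.15
R2 (z=11.0): dry=0.89, ¬bright=1−0.15=0.85; AND[min(a, b)] → w = 0.85
R3 (z=45.9): dim=0.63, ¬saturated=1−0.35=0.65; AND[min(a, b)] → w = 0.63
R4 (z=79.0): saturated=0.35, moderate=0.87; AND[min(a, b)] → w = 0.35
R5 (z=72.0): moderate=0.87, moist=0.23; AND[min(a, b)] → w = 0.23
Weighted average = (0.15·25.0 + 0.85·11.0 + 0.63·45.9 + 0.35·79.0 + 0.23·72.0) / (0.15 + 0.85 + 0.63 + 0.35 + 0.23)
  = 86.2270 / 2.2100 = 39.02

39.02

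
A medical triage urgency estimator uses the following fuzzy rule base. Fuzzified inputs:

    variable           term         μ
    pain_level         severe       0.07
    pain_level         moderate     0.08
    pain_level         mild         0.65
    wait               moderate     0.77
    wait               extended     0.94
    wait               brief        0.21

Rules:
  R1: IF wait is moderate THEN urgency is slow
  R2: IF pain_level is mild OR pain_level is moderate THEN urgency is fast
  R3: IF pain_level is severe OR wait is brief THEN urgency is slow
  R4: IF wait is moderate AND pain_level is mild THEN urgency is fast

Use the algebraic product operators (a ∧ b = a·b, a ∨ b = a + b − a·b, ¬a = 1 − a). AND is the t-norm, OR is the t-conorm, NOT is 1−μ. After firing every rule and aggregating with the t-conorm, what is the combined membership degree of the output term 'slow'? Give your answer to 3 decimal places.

0.831

R1: moderate=0.77 → w = 0.7700
R2: mild=0.65, moderate=0.08; OR[a + b − a·b] → w = 0.6780
R3: severe=0.07, brief=0.21; OR[a + b − a·b] → w = 0.2653
R4: moderate=0.77, mild=0.65; AND[a·b] → w = 0.5005
Rules with consequent 'slow': {R1, R3} → strengths 0.7700, 0.2653
Aggregate via t-conorm [a + b − a·b]: 0.8310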